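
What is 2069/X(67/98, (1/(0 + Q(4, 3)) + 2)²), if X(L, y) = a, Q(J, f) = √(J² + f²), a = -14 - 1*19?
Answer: -2069/33 ≈ -62.697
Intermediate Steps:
a = -33 (a = -14 - 19 = -33)
X(L, y) = -33
2069/X(67/98, (1/(0 + Q(4, 3)) + 2)²) = 2069/(-33) = 2069*(-1/33) = -2069/33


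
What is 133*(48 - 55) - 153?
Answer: -1084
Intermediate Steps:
133*(48 - 55) - 153 = 133*(-7) - 153 = -931 - 153 = -1084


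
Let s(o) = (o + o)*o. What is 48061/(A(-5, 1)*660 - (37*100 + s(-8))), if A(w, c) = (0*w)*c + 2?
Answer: -48061/2508 ≈ -19.163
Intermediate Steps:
s(o) = 2*o² (s(o) = (2*o)*o = 2*o²)
A(w, c) = 2 (A(w, c) = 0*c + 2 = 0 + 2 = 2)
48061/(A(-5, 1)*660 - (37*100 + s(-8))) = 48061/(2*660 - (37*100 + 2*(-8)²)) = 48061/(1320 - (3700 + 2*64)) = 48061/(1320 - (3700 + 128)) = 48061/(1320 - 1*3828) = 48061/(1320 - 3828) = 48061/(-2508) = 48061*(-1/2508) = -48061/2508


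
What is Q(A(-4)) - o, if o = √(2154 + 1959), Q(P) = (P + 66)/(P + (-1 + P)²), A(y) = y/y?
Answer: 67 - 3*√457 ≈ 2.8673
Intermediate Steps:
A(y) = 1
Q(P) = (66 + P)/(P + (-1 + P)²)
o = 3*√457 (o = √4113 = 3*√457 ≈ 64.133)
Q(A(-4)) - o = (66 + 1)/(1 + (-1 + 1)²) - 3*√457 = 67/(1 + 0²) - 3*√457 = 67/(1 + 0) - 3*√457 = 67/1 - 3*√457 = 1*67 - 3*√457 = 67 - 3*√457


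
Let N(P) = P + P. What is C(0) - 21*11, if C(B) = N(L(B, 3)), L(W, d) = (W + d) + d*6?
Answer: -189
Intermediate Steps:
L(W, d) = W + 7*d (L(W, d) = (W + d) + 6*d = W + 7*d)
N(P) = 2*P
C(B) = 42 + 2*B (C(B) = 2*(B + 7*3) = 2*(B + 21) = 2*(21 + B) = 42 + 2*B)
C(0) - 21*11 = (42 + 2*0) - 21*11 = (42 + 0) - 231 = 42 - 231 = -189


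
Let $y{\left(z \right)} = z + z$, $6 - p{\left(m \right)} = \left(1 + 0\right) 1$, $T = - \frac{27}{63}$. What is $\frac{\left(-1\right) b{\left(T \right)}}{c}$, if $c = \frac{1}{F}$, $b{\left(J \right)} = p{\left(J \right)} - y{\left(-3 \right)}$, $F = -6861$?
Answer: $75471$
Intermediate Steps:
$T = - \frac{3}{7}$ ($T = \left(-27\right) \frac{1}{63} = - \frac{3}{7} \approx -0.42857$)
$p{\left(m \right)} = 5$ ($p{\left(m \right)} = 6 - \left(1 + 0\right) 1 = 6 - 1 \cdot 1 = 6 - 1 = 5$)
$y{\left(z \right)} = 2 z$
$b{\left(J \right)} = 11$ ($b{\left(J \right)} = 5 - 2 \left(-3\right) = 5 - -6 = 5 + 6 = 11$)
$c = - \frac{1}{6861}$ ($c = \frac{1}{-6861} = - \frac{1}{6861} \approx -0.00014575$)
$\frac{\left(-1\right) b{\left(T \right)}}{c} = \frac{\left(-1\right) 11}{- \frac{1}{6861}} = \left(-11\right) \left(-6861\right) = 75471$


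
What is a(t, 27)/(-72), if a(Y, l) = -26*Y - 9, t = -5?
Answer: -121/72 ≈ -1.6806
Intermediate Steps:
a(Y, l) = -9 - 26*Y
a(t, 27)/(-72) = (-9 - 26*(-5))/(-72) = (-9 + 130)*(-1/72) = 121*(-1/72) = -121/72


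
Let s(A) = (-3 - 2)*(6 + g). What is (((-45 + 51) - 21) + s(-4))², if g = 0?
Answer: 2025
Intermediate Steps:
s(A) = -30 (s(A) = (-3 - 2)*(6 + 0) = -5*6 = -30)
(((-45 + 51) - 21) + s(-4))² = (((-45 + 51) - 21) - 30)² = ((6 - 21) - 30)² = (-15 - 30)² = (-45)² = 2025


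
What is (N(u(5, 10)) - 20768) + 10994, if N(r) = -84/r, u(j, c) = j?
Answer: -48954/5 ≈ -9790.8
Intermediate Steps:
(N(u(5, 10)) - 20768) + 10994 = (-84/5 - 20768) + 10994 = -103924/5 + 10994 = -48954/5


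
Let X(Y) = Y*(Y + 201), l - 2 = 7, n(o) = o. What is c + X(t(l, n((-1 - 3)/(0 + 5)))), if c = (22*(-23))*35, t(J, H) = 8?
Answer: -16038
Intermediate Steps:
l = 9 (l = 2 + 7 = 9)
X(Y) = Y*(201 + Y)
c = -17710 (c = -506*35 = -17710)
c + X(t(l, n((-1 - 3)/(0 + 5)))) = -17710 + 8*(201 + 8) = -17710 + 8*209 = -17710 + 1672 = -16038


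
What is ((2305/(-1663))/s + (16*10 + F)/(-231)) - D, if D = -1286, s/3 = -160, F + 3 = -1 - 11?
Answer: 15800983433/12292896 ≈ 1285.4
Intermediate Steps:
F = -15 (F = -3 + (-1 - 11) = -3 - 12 = -15)
s = -480 (s = 3*(-160) = -480)
((2305/(-1663))/s + (16*10 + F)/(-231)) - D = ((2305/(-1663))/(-480) + (16*10 - 15)/(-231)) - 1*(-1286) = ((2305*(-1/1663))*(-1/480) + (160 - 15)*(-1/231)) + 1286 = (-2305/1663*(-1/480) + 145*(-1/231)) + 1286 = (461/159648 - 145/231) + 1286 = -7680823/12292896 + 1286 = 15800983433/12292896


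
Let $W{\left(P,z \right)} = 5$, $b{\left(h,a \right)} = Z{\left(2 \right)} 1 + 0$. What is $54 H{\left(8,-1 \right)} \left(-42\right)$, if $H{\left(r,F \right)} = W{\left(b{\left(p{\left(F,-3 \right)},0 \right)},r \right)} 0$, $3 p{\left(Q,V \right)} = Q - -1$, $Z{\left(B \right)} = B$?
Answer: $0$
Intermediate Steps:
$p{\left(Q,V \right)} = \frac{1}{3} + \frac{Q}{3}$ ($p{\left(Q,V \right)} = \frac{Q - -1}{3} = \frac{Q + 1}{3} = \frac{1 + Q}{3} = \frac{1}{3} + \frac{Q}{3}$)
$b{\left(h,a \right)} = 2$ ($b{\left(h,a \right)} = 2 \cdot 1 + 0 = 2 + 0 = 2$)
$H{\left(r,F \right)} = 0$ ($H{\left(r,F \right)} = 5 \cdot 0 = 0$)
$54 H{\left(8,-1 \right)} \left(-42\right) = 54 \cdot 0 \left(-42\right) = 0 \left(-42\right) = 0$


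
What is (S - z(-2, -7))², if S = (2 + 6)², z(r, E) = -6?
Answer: 4900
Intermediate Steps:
S = 64 (S = 8² = 64)
(S - z(-2, -7))² = (64 - 1*(-6))² = (64 + 6)² = 70² = 4900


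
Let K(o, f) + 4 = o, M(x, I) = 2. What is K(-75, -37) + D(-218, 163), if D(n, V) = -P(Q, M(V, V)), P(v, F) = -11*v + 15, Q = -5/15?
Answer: -293/3 ≈ -97.667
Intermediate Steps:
Q = -1/3 (Q = -5*1/15 = -1/3 ≈ -0.33333)
K(o, f) = -4 + o
P(v, F) = 15 - 11*v
D(n, V) = -56/3 (D(n, V) = -(15 - 11*(-1/3)) = -(15 + 11/3) = -1*56/3 = -56/3)
K(-75, -37) + D(-218, 163) = (-4 - 75) - 56/3 = -79 - 56/3 = -293/3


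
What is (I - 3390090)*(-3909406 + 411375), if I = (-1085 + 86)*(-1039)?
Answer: 8227820157999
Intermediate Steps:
I = 1037961 (I = -999*(-1039) = 1037961)
(I - 3390090)*(-3909406 + 411375) = (1037961 - 3390090)*(-3909406 + 411375) = -2352129*(-3498031) = 8227820157999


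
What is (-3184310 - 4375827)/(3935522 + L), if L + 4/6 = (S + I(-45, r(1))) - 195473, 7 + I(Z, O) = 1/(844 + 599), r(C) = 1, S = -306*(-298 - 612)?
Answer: -10909277691/5798697425 ≈ -1.8813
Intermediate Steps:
S = 278460 (S = -306*(-910) = 278460)
I(Z, O) = -10100/1443 (I(Z, O) = -7 + 1/(844 + 599) = -7 + 1/1443 = -10100/1443)
L = 119739179/1443 (L = -2/3 + ((278460 - 10100/1443) - 195473) = -2/3 + (401807680/1443 - 195473) = -2/3 + 119740141/1443 = 119739179/1443 ≈ 82979.)
(-3184310 - 4375827)/(3935522 + L) = (-3184310 - 4375827)/(3935522 + 119739179/1443) = -7560137/5798697425/1443 = -7560137*1443/5798697425 = -10909277691/5798697425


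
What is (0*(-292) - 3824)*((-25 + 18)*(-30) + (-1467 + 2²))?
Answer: 4791472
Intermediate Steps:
(0*(-292) - 3824)*((-25 + 18)*(-30) + (-1467 + 2²)) = (0 - 3824)*(-7*(-30) + (-1467 + 4)) = -3824*(210 - 1463) = -3824*(-1253) = 4791472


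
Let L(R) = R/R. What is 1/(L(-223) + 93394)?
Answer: 1/93395 ≈ 1.0707e-5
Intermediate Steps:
L(R) = 1
1/(L(-223) + 93394) = 1/(1 + 93394) = 1/93395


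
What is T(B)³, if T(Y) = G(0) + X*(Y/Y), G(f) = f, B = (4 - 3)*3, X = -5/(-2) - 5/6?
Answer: 125/27 ≈ 4.6296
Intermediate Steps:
X = 5/3 (X = -5*(-½) - 5*⅙ = 5/2 - ⅚ = 5/3 ≈ 1.6667)
B = 3 (B = 1*3 = 3)
T(Y) = 5/3 (T(Y) = 0 + 5*(Y/Y)/3 = 0 + (5/3)*1 = 0 + 5/3 = 5/3)
T(B)³ = (5/3)³ = 125/27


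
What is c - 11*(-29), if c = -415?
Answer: -96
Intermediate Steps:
c - 11*(-29) = -415 - 11*(-29) = -415 + 319 = -96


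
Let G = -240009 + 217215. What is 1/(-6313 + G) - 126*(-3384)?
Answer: 12410759087/29107 ≈ 4.2638e+5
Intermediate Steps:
G = -22794
1/(-6313 + G) - 126*(-3384) = 1/(-6313 - 22794) - 126*(-3384) = 1/(-29107) - 1*(-426384) = -1/29107 + 426384 = 12410759087/29107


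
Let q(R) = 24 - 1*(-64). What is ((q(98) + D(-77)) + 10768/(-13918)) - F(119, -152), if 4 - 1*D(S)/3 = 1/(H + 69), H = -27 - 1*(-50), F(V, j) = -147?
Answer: 157620111/640228 ≈ 246.19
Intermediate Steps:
H = 23 (H = -27 + 50 = 23)
q(R) = 88 (q(R) = 24 + 64 = 88)
D(S) = 1101/92 (D(S) = 12 - 3/(23 + 69) = 12 - 3/92 = 1101/92)
((q(98) + D(-77)) + 10768/(-13918)) - F(119, -152) = ((88 + 1101/92) + 10768/(-13918)) - 1*(-147) = (9197/92 + 10768*(-1/13918)) + 147 = (9197/92 - 5384/6959) + 147 = 63506595/640228 + 147 = 157620111/640228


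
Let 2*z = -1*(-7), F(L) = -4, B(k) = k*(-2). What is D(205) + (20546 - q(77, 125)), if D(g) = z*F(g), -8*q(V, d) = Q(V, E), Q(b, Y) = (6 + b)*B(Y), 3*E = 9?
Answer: 81879/4 ≈ 20470.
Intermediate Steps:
E = 3 (E = (⅓)*9 = 3)
B(k) = -2*k
Q(b, Y) = -2*Y*(6 + b) (Q(b, Y) = (6 + b)*(-2*Y) = -2*Y*(6 + b))
q(V, d) = 9/2 + 3*V/4 (q(V, d) = -(-1)*3*(6 + V)/4 = -(-36 - 6*V)/8 = 9/2 + 3*V/4)
z = 7/2 (z = (-1*(-7))/2 = (½)*7 = 7/2 ≈ 3.5000)
D(g) = -14 (D(g) = (7/2)*(-4) = -14)
D(205) + (20546 - q(77, 125)) = -14 + (20546 - (9/2 + (¾)*77)) = -14 + (20546 - (9/2 + 231/4)) = -14 + (20546 - 1*249/4) = -14 + (20546 - 249/4) = -14 + 81935/4 = 81879/4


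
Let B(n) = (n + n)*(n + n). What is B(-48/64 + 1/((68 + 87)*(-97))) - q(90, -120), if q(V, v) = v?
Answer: 110539409881/904204900 ≈ 122.25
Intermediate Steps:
B(n) = 4*n² (B(n) = (2*n)*(2*n) = 4*n²)
B(-48/64 + 1/((68 + 87)*(-97))) - q(90, -120) = 4*(-48/64 + 1/((68 + 87)*(-97)))² - 1*(-120) = 4*(-48*1/64 - 1/97/155)² + 120 = 4*(-¾ + (1/155)*(-1/97))² + 120 = 4*(-¾ - 1/15035)² + 120 = 4*(-45109/60140)² + 120 = 4*(2034821881/3616819600) + 120 = 2034821881/904204900 + 120 = 110539409881/904204900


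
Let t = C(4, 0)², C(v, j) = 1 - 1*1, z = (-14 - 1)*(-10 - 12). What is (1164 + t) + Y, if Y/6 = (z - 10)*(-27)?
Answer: -50676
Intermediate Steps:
z = 330 (z = -15*(-22) = 330)
C(v, j) = 0 (C(v, j) = 1 - 1 = 0)
Y = -51840 (Y = 6*((330 - 10)*(-27)) = 6*(320*(-27)) = 6*(-8640) = -51840)
t = 0 (t = 0² = 0)
(1164 + t) + Y = (1164 + 0) - 51840 = 1164 - 51840 = -50676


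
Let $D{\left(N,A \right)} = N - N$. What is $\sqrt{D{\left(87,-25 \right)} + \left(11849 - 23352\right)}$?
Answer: $i \sqrt{11503} \approx 107.25 i$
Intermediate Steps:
$D{\left(N,A \right)} = 0$
$\sqrt{D{\left(87,-25 \right)} + \left(11849 - 23352\right)} = \sqrt{0 + \left(11849 - 23352\right)} = \sqrt{0 - 11503} = \sqrt{-11503} = i \sqrt{11503}$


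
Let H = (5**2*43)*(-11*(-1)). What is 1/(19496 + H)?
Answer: 1/31321 ≈ 3.1927e-5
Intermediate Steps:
H = 11825 (H = (25*43)*11 = 1075*11 = 11825)
1/(19496 + H) = 1/(19496 + 11825) = 1/31321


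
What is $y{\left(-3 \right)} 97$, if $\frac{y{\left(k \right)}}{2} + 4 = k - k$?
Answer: $-776$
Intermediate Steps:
$y{\left(k \right)} = -8$ ($y{\left(k \right)} = -8 + 2 \left(k - k\right) = -8 + 2 \cdot 0 = -8 + 0 = -8$)
$y{\left(-3 \right)} 97 = \left(-8\right) 97 = -776$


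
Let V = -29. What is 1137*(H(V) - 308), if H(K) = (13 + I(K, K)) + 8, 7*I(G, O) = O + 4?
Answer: -2312658/7 ≈ -3.3038e+5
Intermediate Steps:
I(G, O) = 4/7 + O/7 (I(G, O) = (O + 4)/7 = (4 + O)/7 = 4/7 + O/7)
H(K) = 151/7 + K/7 (H(K) = (13 + (4/7 + K/7)) + 8 = (95/7 + K/7) + 8 = 151/7 + K/7)
1137*(H(V) - 308) = 1137*((151/7 + (⅐)*(-29)) - 308) = 1137*((151/7 - 29/7) - 308) = 1137*(122/7 - 308) = 1137*(-2034/7) = -2312658/7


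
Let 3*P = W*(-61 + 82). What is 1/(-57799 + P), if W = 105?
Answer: -1/57064 ≈ -1.7524e-5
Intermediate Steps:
P = 735 (P = (105*(-61 + 82))/3 = (105*21)/3 = (⅓)*2205 = 735)
1/(-57799 + P) = 1/(-57799 + 735) = 1/(-57064) = -1/57064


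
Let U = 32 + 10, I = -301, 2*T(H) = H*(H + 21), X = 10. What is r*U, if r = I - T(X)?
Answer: -19152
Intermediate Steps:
T(H) = H*(21 + H)/2 (T(H) = (H*(H + 21))/2 = (H*(21 + H))/2 = H*(21 + H)/2)
U = 42
r = -456 (r = -301 - 10*(21 + 10)/2 = -301 - 10*31/2 = -301 - 1*155 = -301 - 155 = -456)
r*U = -456*42 = -19152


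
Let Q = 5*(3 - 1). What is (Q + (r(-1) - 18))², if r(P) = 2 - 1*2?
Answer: 64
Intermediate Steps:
r(P) = 0 (r(P) = 2 - 2 = 0)
Q = 10 (Q = 5*2 = 10)
(Q + (r(-1) - 18))² = (10 + (0 - 18))² = (10 - 18)² = (-8)² = 64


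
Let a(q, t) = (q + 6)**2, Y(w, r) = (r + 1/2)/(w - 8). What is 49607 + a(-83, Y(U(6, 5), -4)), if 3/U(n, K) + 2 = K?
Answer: 55536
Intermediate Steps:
U(n, K) = 3/(-2 + K)
Y(w, r) = (1/2 + r)/(-8 + w) (Y(w, r) = (r + 1/2)/(-8 + w) = (1/2 + r)/(-8 + w))
a(q, t) = (6 + q)**2
49607 + a(-83, Y(U(6, 5), -4)) = 49607 + (6 - 83)**2 = 49607 + (-77)**2 = 49607 + 5929 = 55536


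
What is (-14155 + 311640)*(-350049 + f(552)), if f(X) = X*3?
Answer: -103641691605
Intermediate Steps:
f(X) = 3*X
(-14155 + 311640)*(-350049 + f(552)) = (-14155 + 311640)*(-350049 + 3*552) = 297485*(-350049 + 1656) = 297485*(-348393) = -103641691605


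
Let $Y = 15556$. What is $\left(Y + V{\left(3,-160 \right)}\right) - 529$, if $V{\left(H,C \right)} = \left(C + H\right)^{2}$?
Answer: $39676$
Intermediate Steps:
$\left(Y + V{\left(3,-160 \right)}\right) - 529 = \left(15556 + \left(-160 + 3\right)^{2}\right) - 529 = \left(15556 + \left(-157\right)^{2}\right) - 529 = \left(15556 + 24649\right) - 529 = 40205 - 529 = 39676$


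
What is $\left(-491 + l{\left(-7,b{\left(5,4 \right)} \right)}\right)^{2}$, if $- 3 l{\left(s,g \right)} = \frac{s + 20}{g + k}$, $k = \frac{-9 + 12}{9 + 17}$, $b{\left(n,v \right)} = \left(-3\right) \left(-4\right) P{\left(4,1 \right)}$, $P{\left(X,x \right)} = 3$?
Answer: $\frac{1914030745225}{7935489} \approx 2.412 \cdot 10^{5}$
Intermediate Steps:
$b{\left(n,v \right)} = 36$ ($b{\left(n,v \right)} = \left(-3\right) \left(-4\right) 3 = 12 \cdot 3 = 36$)
$k = \frac{3}{26} \approx 0.11538$
$l{\left(s,g \right)} = - \frac{20 + s}{3 \left(\frac{3}{26} + g\right)}$ ($l{\left(s,g \right)} = - \frac{\left(s + 20\right) \frac{1}{g + \frac{3}{26}}}{3} = - \frac{\left(20 + s\right) \frac{1}{\frac{3}{26} + g}}{3} = - \frac{\frac{1}{\frac{3}{26} + g} \left(20 + s\right)}{3} = - \frac{20 + s}{3 \left(\frac{3}{26} + g\right)}$)
$\left(-491 + l{\left(-7,b{\left(5,4 \right)} \right)}\right)^{2} = \left(-491 + \frac{26 \left(-20 - -7\right)}{3 \left(3 + 26 \cdot 36\right)}\right)^{2} = \left(-491 + \frac{26 \left(-20 + 7\right)}{3 \left(3 + 936\right)}\right)^{2} = \left(-491 + \frac{26}{3} \cdot \frac{1}{939} \left(-13\right)\right)^{2} = \left(-491 - \frac{338}{2817}\right)^{2} = \left(- \frac{1383485}{2817}\right)^{2} = \frac{1914030745225}{7935489}$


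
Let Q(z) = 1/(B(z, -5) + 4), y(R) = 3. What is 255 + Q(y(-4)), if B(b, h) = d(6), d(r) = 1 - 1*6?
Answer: 254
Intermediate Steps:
d(r) = -5 (d(r) = 1 - 6 = -5)
B(b, h) = -5
Q(z) = -1 (Q(z) = 1/(-5 + 4) = 1/(-1) = -1)
255 + Q(y(-4)) = 255 - 1 = 254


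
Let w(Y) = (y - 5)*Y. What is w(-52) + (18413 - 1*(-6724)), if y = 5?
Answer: 25137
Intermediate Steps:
w(Y) = 0 (w(Y) = (5 - 5)*Y = 0*Y = 0)
w(-52) + (18413 - 1*(-6724)) = 0 + (18413 - 1*(-6724)) = 0 + (18413 + 6724) = 0 + 25137 = 25137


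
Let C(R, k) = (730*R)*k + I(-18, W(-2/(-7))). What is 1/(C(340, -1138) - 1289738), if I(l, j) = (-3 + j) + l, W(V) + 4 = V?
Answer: -7/1986189539 ≈ -3.5243e-9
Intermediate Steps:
W(V) = -4 + V
I(l, j) = -3 + j + l
C(R, k) = -173/7 + 730*R*k (C(R, k) = (730*R)*k + (-3 + (-4 - 2/(-7)) - 18) = 730*R*k + (-3 + (-4 - 2*(-1/7)) - 18) = 730*R*k + (-3 + (-4 + 2/7) - 18) = 730*R*k + (-3 - 26/7 - 18) = 730*R*k - 173/7 = -173/7 + 730*R*k)
1/(C(340, -1138) - 1289738) = 1/((-173/7 + 730*340*(-1138)) - 1289738) = 1/((-173/7 - 282451600) - 1289738) = 1/(-1977161373/7 - 1289738) = 1/(-1986189539/7) = -7/1986189539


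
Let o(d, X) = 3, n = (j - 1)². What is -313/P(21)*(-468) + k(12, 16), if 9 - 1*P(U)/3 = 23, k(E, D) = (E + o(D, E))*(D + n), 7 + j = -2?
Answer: -12234/7 ≈ -1747.7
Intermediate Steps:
j = -9 (j = -7 - 2 = -9)
n = 100 (n = (-9 - 1)² = (-10)² = 100)
k(E, D) = (3 + E)*(100 + D) (k(E, D) = (E + 3)*(D + 100) = (3 + E)*(100 + D))
P(U) = -42 (P(U) = 27 - 3*23 = 27 - 69 = -42)
-313/P(21)*(-468) + k(12, 16) = -313/(-42)*(-468) + (300 + 3*16 + 100*12 + 16*12) = -313*(-1/42)*(-468) + (300 + 48 + 1200 + 192) = (313/42)*(-468) + 1740 = -24414/7 + 1740 = -12234/7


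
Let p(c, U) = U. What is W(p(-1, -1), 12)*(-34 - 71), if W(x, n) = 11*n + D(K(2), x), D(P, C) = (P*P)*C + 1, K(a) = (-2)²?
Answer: -12285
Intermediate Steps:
K(a) = 4
D(P, C) = 1 + C*P² (D(P, C) = P²*C + 1 = C*P² + 1 = 1 + C*P²)
W(x, n) = 1 + 11*n + 16*x (W(x, n) = 11*n + (1 + x*4²) = 11*n + (1 + x*16) = 11*n + (1 + 16*x) = 1 + 11*n + 16*x)
W(p(-1, -1), 12)*(-34 - 71) = (1 + 11*12 + 16*(-1))*(-34 - 71) = (1 + 132 - 16)*(-105) = 117*(-105) = -12285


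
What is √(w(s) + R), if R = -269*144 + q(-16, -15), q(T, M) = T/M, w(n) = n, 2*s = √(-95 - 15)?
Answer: √(-34861440 + 450*I*√110)/30 ≈ 0.013322 + 196.81*I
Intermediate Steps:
s = I*√110/2 (s = √(-95 - 15)/2 = √(-110)/2 = (I*√110)/2 = I*√110/2 ≈ 5.244*I)
R = -581024/15 (R = -269*144 - 16/(-15) = -38736 - 16*(-1/15) = -38736 + 16/15 = -581024/15 ≈ -38735.)
√(w(s) + R) = √(I*√110/2 - 581024/15) = √(-581024/15 + I*√110/2)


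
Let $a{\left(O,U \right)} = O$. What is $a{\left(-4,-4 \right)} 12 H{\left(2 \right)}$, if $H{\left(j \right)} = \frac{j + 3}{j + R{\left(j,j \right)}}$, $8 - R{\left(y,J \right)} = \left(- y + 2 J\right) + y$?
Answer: $-40$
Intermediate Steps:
$R{\left(y,J \right)} = 8 - 2 J$ ($R{\left(y,J \right)} = 8 - \left(\left(- y + 2 J\right) + y\right) = 8 - 2 J$)
$H{\left(j \right)} = \frac{3 + j}{8 - j}$ ($H{\left(j \right)} = \frac{j + 3}{j - \left(-8 + 2 j\right)} = \frac{3 + j}{8 - j}$)
$a{\left(-4,-4 \right)} 12 H{\left(2 \right)} = \left(-4\right) 12 \frac{3 + 2}{8 - 2} = - 48 \frac{1}{8 - 2} \cdot 5 = - 48 \cdot \frac{1}{6} \cdot 5 = \left(-48\right) \frac{5}{6} = -40$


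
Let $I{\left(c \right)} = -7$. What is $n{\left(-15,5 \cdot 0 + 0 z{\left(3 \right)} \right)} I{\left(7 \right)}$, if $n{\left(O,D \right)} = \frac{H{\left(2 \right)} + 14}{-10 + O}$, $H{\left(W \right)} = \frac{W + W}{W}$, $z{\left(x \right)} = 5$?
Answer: $\frac{112}{25} \approx 4.48$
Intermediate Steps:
$H{\left(W \right)} = 2$ ($H{\left(W \right)} = \frac{2 W}{W} = 2$)
$n{\left(O,D \right)} = \frac{16}{-10 + O}$ ($n{\left(O,D \right)} = \frac{2 + 14}{-10 + O} = \frac{16}{-10 + O}$)
$n{\left(-15,5 \cdot 0 + 0 z{\left(3 \right)} \right)} I{\left(7 \right)} = \frac{16}{-10 - 15} \left(-7\right) = \frac{16}{-25} \left(-7\right) = 16 \left(- \frac{1}{25}\right) \left(-7\right) = \left(- \frac{16}{25}\right) \left(-7\right) = \frac{112}{25}$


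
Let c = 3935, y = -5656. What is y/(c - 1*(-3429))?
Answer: -202/263 ≈ -0.76806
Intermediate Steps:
y/(c - 1*(-3429)) = -5656/(3935 - 1*(-3429)) = -5656/(3935 + 3429) = -5656/7364 = -5656*1/7364 = -202/263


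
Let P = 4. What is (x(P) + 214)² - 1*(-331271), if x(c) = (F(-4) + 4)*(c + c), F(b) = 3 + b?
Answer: 387915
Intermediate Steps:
x(c) = 6*c (x(c) = ((3 - 4) + 4)*(c + c) = (-1 + 4)*(2*c) = 3*(2*c) = 6*c)
(x(P) + 214)² - 1*(-331271) = (6*4 + 214)² - 1*(-331271) = (24 + 214)² + 331271 = 238² + 331271 = 56644 + 331271 = 387915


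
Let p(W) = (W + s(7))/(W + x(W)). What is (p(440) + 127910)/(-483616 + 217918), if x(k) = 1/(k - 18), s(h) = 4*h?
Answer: -11875327103/24667535169 ≈ -0.48142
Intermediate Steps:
x(k) = 1/(-18 + k)
p(W) = (28 + W)/(W + 1/(-18 + W)) (p(W) = (W + 4*7)/(W + 1/(-18 + W)) = (W + 28)/(W + 1/(-18 + W)) = (28 + W)/(W + 1/(-18 + W)))
(p(440) + 127910)/(-483616 + 217918) = ((-18 + 440)*(28 + 440)/(1 + 440*(-18 + 440)) + 127910)/(-483616 + 217918) = (422*468/(1 + 440*422) + 127910)/(-265698) = (422*468/(1 + 185680) + 127910)*(-1/265698) = (422*468/185681 + 127910)*(-1/265698) = ((1/185681)*422*468 + 127910)*(-1/265698) = (197496/185681 + 127910)*(-1/265698) = (23750654206/185681)*(-1/265698) = -11875327103/24667535169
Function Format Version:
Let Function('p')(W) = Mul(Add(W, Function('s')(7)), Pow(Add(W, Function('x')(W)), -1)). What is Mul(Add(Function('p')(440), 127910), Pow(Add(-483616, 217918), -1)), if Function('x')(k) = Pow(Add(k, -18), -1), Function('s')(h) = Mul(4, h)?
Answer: Rational(-11875327103, 24667535169) ≈ -0.48142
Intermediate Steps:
Function('x')(k) = Pow(Add(-18, k), -1)
Function('p')(W) = Mul(Pow(Add(W, Pow(Add(-18, W), -1)), -1), Add(28, W)) (Function('p')(W) = Mul(Add(W, Mul(4, 7)), Pow(Add(W, Pow(Add(-18, W), -1)), -1)) = Mul(Add(W, 28), Pow(Add(W, Pow(Add(-18, W), -1)), -1)) = Mul(Add(28, W), Pow(Add(W, Pow(Add(-18, W), -1)), -1)) = Mul(Pow(Add(W, Pow(Add(-18, W), -1)), -1), Add(28, W)))
Mul(Add(Function('p')(440), 127910), Pow(Add(-483616, 217918), -1)) = Mul(Add(Mul(Pow(Add(1, Mul(440, Add(-18, 440))), -1), Add(-18, 440), Add(28, 440)), 127910), Pow(Add(-483616, 217918), -1)) = Mul(Add(Mul(Pow(Add(1, Mul(440, 422)), -1), 422, 468), 127910), Pow(-265698, -1)) = Mul(Add(Mul(Pow(Add(1, 185680), -1), 422, 468), 127910), Rational(-1, 265698)) = Mul(Add(Mul(Pow(185681, -1), 422, 468), 127910), Rational(-1, 265698)) = Mul(Add(Mul(Rational(1, 185681), 422, 468), 127910), Rational(-1, 265698)) = Mul(Add(Rational(197496, 185681), 127910), Rational(-1, 265698)) = Mul(Rational(23750654206, 185681), Rational(-1, 265698)) = Rational(-11875327103, 24667535169)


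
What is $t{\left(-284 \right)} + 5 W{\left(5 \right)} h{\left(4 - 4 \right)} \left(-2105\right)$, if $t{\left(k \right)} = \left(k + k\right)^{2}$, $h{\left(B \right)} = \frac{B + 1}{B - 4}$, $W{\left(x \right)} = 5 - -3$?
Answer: $343674$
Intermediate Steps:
$W{\left(x \right)} = 8$ ($W{\left(x \right)} = 5 + 3 = 8$)
$h{\left(B \right)} = \frac{1 + B}{-4 + B}$
$t{\left(k \right)} = 4 k^{2}$ ($t{\left(k \right)} = \left(2 k\right)^{2} = 4 k^{2}$)
$t{\left(-284 \right)} + 5 W{\left(5 \right)} h{\left(4 - 4 \right)} \left(-2105\right) = 4 \left(-284\right)^{2} + 5 \cdot 8 \frac{1 + \left(4 - 4\right)}{-4 + \left(4 - 4\right)} \left(-2105\right) = 4 \cdot 80656 + 40 \frac{1 + \left(4 - 4\right)}{-4 + \left(4 - 4\right)} \left(-2105\right) = 322624 + 40 \frac{1 + 0}{-4 + 0} \left(-2105\right) = 322624 + 40 \frac{1}{-4} \cdot 1 \left(-2105\right) = 322624 + 40 \left(\left(- \frac{1}{4}\right) 1\right) \left(-2105\right) = 322624 + 40 \left(- \frac{1}{4}\right) \left(-2105\right) = 322624 - -21050 = 322624 + 21050 = 343674$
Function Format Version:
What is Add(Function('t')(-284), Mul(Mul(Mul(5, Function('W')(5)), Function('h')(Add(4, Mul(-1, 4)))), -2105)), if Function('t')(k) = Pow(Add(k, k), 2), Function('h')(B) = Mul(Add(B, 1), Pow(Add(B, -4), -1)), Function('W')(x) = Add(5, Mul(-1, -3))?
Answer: 343674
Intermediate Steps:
Function('W')(x) = 8 (Function('W')(x) = Add(5, 3) = 8)
Function('h')(B) = Mul(Pow(Add(-4, B), -1), Add(1, B)) (Function('h')(B) = Mul(Add(1, B), Pow(Add(-4, B), -1)) = Mul(Pow(Add(-4, B), -1), Add(1, B)))
Function('t')(k) = Mul(4, Pow(k, 2)) (Function('t')(k) = Pow(Mul(2, k), 2) = Mul(4, Pow(k, 2)))
Add(Function('t')(-284), Mul(Mul(Mul(5, Function('W')(5)), Function('h')(Add(4, Mul(-1, 4)))), -2105)) = Add(Mul(4, Pow(-284, 2)), Mul(Mul(Mul(5, 8), Mul(Pow(Add(-4, Add(4, Mul(-1, 4))), -1), Add(1, Add(4, Mul(-1, 4))))), -2105)) = Add(Mul(4, 80656), Mul(Mul(40, Mul(Pow(Add(-4, Add(4, -4)), -1), Add(1, Add(4, -4)))), -2105)) = Add(322624, Mul(Mul(40, Mul(Pow(Add(-4, 0), -1), Add(1, 0))), -2105)) = Add(322624, Mul(Mul(40, Mul(Pow(-4, -1), 1)), -2105)) = Add(322624, Mul(Mul(40, Mul(Rational(-1, 4), 1)), -2105)) = Add(322624, Mul(Mul(40, Rational(-1, 4)), -2105)) = Add(322624, Mul(-10, -2105)) = Add(322624, 21050) = 343674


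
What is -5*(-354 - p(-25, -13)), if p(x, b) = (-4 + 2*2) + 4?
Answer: 1790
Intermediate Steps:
p(x, b) = 4 (p(x, b) = (-4 + 4) + 4 = 0 + 4 = 4)
-5*(-354 - p(-25, -13)) = -5*(-354 - 1*4) = -5*(-354 - 4) = -5*(-358) = 1790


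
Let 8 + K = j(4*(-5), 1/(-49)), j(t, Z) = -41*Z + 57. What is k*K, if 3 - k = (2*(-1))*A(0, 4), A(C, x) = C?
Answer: 7326/49 ≈ 149.51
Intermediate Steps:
j(t, Z) = 57 - 41*Z
K = 2442/49 (K = -8 + (57 - 41/(-49)) = -8 + (57 - 41*(-1/49)) = -8 + (57 + 41/49) = -8 + 2834/49 = 2442/49 ≈ 49.837)
k = 3 (k = 3 - 2*(-1)*0 = 3 - (-2)*0 = 3 - 1*0 = 3 + 0 = 3)
k*K = 3*(2442/49) = 7326/49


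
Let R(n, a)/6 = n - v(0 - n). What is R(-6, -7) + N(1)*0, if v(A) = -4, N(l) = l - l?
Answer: -12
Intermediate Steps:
N(l) = 0
R(n, a) = 24 + 6*n (R(n, a) = 6*(n - 1*(-4)) = 6*(n + 4) = 6*(4 + n) = 24 + 6*n)
R(-6, -7) + N(1)*0 = (24 + 6*(-6)) + 0*0 = (24 - 36) + 0 = -12 + 0 = -12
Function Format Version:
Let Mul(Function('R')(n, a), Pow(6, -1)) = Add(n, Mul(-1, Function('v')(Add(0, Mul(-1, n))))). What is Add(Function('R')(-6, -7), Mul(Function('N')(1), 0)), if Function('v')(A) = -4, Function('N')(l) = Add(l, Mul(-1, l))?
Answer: -12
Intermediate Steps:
Function('N')(l) = 0
Function('R')(n, a) = Add(24, Mul(6, n)) (Function('R')(n, a) = Mul(6, Add(n, Mul(-1, -4))) = Mul(6, Add(n, 4)) = Mul(6, Add(4, n)) = Add(24, Mul(6, n)))
Add(Function('R')(-6, -7), Mul(Function('N')(1), 0)) = Add(Add(24, Mul(6, -6)), Mul(0, 0)) = Add(Add(24, -36), 0) = Add(-12, 0) = -12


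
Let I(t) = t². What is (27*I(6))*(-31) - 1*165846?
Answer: -195978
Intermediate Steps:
(27*I(6))*(-31) - 1*165846 = (27*6²)*(-31) - 1*165846 = (27*36)*(-31) - 165846 = 972*(-31) - 165846 = -30132 - 165846 = -195978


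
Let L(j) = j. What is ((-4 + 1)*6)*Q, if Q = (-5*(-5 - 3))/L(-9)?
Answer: 80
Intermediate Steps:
Q = -40/9 (Q = -5*(-5 - 3)/(-9) = -5*(-8)*(-⅑) = 40*(-⅑) = -40/9 ≈ -4.4444)
((-4 + 1)*6)*Q = ((-4 + 1)*6)*(-40/9) = -3*6*(-40/9) = -18*(-40/9) = 80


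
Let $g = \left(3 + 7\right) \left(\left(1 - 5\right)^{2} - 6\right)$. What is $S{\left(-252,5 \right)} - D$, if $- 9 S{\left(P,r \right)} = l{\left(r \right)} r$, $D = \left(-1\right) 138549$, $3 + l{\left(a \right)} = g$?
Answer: $\frac{1246456}{9} \approx 1.385 \cdot 10^{5}$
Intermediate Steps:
$g = 100$ ($g = 10 \left(\left(-4\right)^{2} - 6\right) = 10 \left(16 - 6\right) = 10 \cdot 10 = 100$)
$l{\left(a \right)} = 97$ ($l{\left(a \right)} = -3 + 100 = 97$)
$D = -138549$
$S{\left(P,r \right)} = - \frac{97 r}{9}$
$S{\left(-252,5 \right)} - D = \left(- \frac{97}{9}\right) 5 - -138549 = - \frac{485}{9} + 138549 = \frac{1246456}{9}$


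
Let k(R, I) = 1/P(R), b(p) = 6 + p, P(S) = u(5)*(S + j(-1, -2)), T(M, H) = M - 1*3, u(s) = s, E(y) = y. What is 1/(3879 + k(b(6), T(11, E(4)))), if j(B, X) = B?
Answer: 55/213346 ≈ 0.00025780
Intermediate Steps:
T(M, H) = -3 + M (T(M, H) = M - 3 = -3 + M)
P(S) = -5 + 5*S (P(S) = 5*(S - 1) = 5*(-1 + S) = -5 + 5*S)
k(R, I) = 1/(-5 + 5*R)
1/(3879 + k(b(6), T(11, E(4)))) = 1/(3879 + 1/(5*(-1 + (6 + 6)))) = 1/(3879 + 1/(5*(-1 + 12))) = 1/(3879 + (⅕)/11) = 1/(3879 + (⅕)*(1/11)) = 1/(3879 + 1/55) = 1/(213346/55) = 55/213346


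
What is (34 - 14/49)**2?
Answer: 55696/49 ≈ 1136.7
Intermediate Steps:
(34 - 14/49)**2 = (34 - 14*1/49)**2 = (34 - 2/7)**2 = (236/7)**2 = 55696/49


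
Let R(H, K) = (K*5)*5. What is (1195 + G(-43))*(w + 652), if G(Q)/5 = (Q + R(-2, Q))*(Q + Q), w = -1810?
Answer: -558080730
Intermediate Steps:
R(H, K) = 25*K (R(H, K) = (5*K)*5 = 25*K)
G(Q) = 260*Q² (G(Q) = 5*((Q + 25*Q)*(Q + Q)) = 5*((26*Q)*(2*Q)) = 5*(52*Q²) = 260*Q²)
(1195 + G(-43))*(w + 652) = (1195 + 260*(-43)²)*(-1810 + 652) = (1195 + 260*1849)*(-1158) = (1195 + 480740)*(-1158) = 481935*(-1158) = -558080730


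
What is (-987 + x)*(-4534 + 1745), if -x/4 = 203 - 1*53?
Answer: 4426143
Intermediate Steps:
x = -600 (x = -4*(203 - 1*53) = -4*(203 - 53) = -4*150 = -600)
(-987 + x)*(-4534 + 1745) = (-987 - 600)*(-4534 + 1745) = -1587*(-2789) = 4426143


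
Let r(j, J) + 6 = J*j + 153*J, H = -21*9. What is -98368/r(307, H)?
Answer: 49184/43473 ≈ 1.1314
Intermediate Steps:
H = -189
r(j, J) = -6 + 153*J + J*j (r(j, J) = -6 + (J*j + 153*J) = -6 + (153*J + J*j) = -6 + 153*J + J*j)
-98368/r(307, H) = -98368/(-6 + 153*(-189) - 189*307) = -98368/(-6 - 28917 - 58023) = -98368/(-86946) = -98368*(-1/86946) = 49184/43473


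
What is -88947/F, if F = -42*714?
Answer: 9883/3332 ≈ 2.9661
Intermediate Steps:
F = -29988
-88947/F = -88947/(-29988) = -88947*(-1/29988) = 9883/3332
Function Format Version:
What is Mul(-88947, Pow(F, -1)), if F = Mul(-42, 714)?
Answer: Rational(9883, 3332) ≈ 2.9661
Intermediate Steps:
F = -29988
Mul(-88947, Pow(F, -1)) = Mul(-88947, Pow(-29988, -1)) = Mul(-88947, Rational(-1, 29988)) = Rational(9883, 3332)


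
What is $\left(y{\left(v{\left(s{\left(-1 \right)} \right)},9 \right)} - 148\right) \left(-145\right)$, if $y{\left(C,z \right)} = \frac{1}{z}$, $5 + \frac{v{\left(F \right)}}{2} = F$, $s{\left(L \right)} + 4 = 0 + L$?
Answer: $\frac{192995}{9} \approx 21444.0$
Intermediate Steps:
$s{\left(L \right)} = -4 + L$ ($s{\left(L \right)} = -4 + \left(0 + L\right) = -4 + L$)
$v{\left(F \right)} = -10 + 2 F$
$\left(y{\left(v{\left(s{\left(-1 \right)} \right)},9 \right)} - 148\right) \left(-145\right) = \left(\frac{1}{9} - 148\right) \left(-145\right) = \left(- \frac{1331}{9}\right) \left(-145\right) = \frac{192995}{9}$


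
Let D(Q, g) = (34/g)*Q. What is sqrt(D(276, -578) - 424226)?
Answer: I*sqrt(122606006)/17 ≈ 651.34*I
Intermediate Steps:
D(Q, g) = 34*Q/g
sqrt(D(276, -578) - 424226) = sqrt(34*276/(-578) - 424226) = sqrt(34*276*(-1/578) - 424226) = sqrt(-276/17 - 424226) = sqrt(-7212118/17) = I*sqrt(122606006)/17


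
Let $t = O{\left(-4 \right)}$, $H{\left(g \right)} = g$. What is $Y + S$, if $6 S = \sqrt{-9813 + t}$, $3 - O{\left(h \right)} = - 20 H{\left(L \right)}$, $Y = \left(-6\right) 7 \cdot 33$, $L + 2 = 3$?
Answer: $-1386 + \frac{i \sqrt{9790}}{6} \approx -1386.0 + 16.491 i$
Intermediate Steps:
$L = 1$ ($L = -2 + 3 = 1$)
$Y = -1386$ ($Y = \left(-42\right) 33 = -1386$)
$O{\left(h \right)} = 23$ ($O{\left(h \right)} = 3 - \left(-20\right) 1 = 3 - -20 = 3 + 20 = 23$)
$t = 23$
$S = \frac{i \sqrt{9790}}{6}$ ($S = \frac{\sqrt{-9813 + 23}}{6} = \frac{\sqrt{-9790}}{6} = \frac{i \sqrt{9790}}{6} \approx 16.491 i$)
$Y + S = -1386 + \frac{i \sqrt{9790}}{6}$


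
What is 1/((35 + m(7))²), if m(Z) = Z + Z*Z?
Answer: 1/8281 ≈ 0.00012076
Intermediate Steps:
m(Z) = Z + Z²
1/((35 + m(7))²) = 1/((35 + 7*(1 + 7))²) = 1/((35 + 7*8)²) = 1/((35 + 56)²) = 1/(91²) = 1/8281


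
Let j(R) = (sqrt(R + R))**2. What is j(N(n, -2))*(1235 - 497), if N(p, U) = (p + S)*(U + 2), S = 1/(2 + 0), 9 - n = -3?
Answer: 0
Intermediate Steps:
n = 12 (n = 9 - 1*(-3) = 9 + 3 = 12)
S = 1/2 ≈ 0.50000
N(p, U) = (1/2 + p)*(2 + U) (N(p, U) = (p + 1/2)*(U + 2) = (1/2 + p)*(2 + U))
j(R) = 2*R (j(R) = (sqrt(2*R))**2 = (sqrt(2)*sqrt(R))**2 = 2*R)
j(N(n, -2))*(1235 - 497) = (2*(1 + (1/2)*(-2) + 2*12 - 2*12))*(1235 - 497) = (2*(1 - 1 + 24 - 24))*738 = (2*0)*738 = 0*738 = 0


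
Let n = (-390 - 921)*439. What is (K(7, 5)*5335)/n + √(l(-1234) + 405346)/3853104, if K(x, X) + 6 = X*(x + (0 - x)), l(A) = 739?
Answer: 10670/191843 + √406085/3853104 ≈ 0.055784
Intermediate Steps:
K(x, X) = -6 (K(x, X) = -6 + X*(x + (0 - x)) = -6 + X*(x - x) = -6 + X*0 = -6 + 0 = -6)
n = -575529 (n = -1311*439 = -575529)
(K(7, 5)*5335)/n + √(l(-1234) + 405346)/3853104 = -6*5335/(-575529) + √(739 + 405346)/3853104 = -32010*(-1/575529) + √406085*(1/3853104) = 10670/191843 + √406085/3853104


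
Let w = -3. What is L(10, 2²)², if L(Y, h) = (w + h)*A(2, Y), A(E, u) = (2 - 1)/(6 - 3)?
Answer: ⅑ ≈ 0.11111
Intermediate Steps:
A(E, u) = ⅓ (A(E, u) = 1/3 = 1*(⅓) = ⅓)
L(Y, h) = -1 + h/3 (L(Y, h) = (-3 + h)*(⅓) = -1 + h/3)
L(10, 2²)² = (-1 + (⅓)*2²)² = (-1 + (⅓)*4)² = (-1 + 4/3)² = (⅓)² = ⅑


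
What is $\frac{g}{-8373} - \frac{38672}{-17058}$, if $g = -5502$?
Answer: $\frac{69608962}{23804439} \approx 2.9242$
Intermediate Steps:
$\frac{g}{-8373} - \frac{38672}{-17058} = - \frac{5502}{-8373} - \frac{38672}{-17058} = \left(-5502\right) \left(- \frac{1}{8373}\right) - - \frac{19336}{8529} = \frac{1834}{2791} + \frac{19336}{8529} = \frac{69608962}{23804439}$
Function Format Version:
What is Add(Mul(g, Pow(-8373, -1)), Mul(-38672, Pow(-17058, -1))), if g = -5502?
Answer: Rational(69608962, 23804439) ≈ 2.9242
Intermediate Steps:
Add(Mul(g, Pow(-8373, -1)), Mul(-38672, Pow(-17058, -1))) = Add(Mul(-5502, Pow(-8373, -1)), Mul(-38672, Pow(-17058, -1))) = Add(Mul(-5502, Rational(-1, 8373)), Mul(-38672, Rational(-1, 17058))) = Add(Rational(1834, 2791), Rational(19336, 8529)) = Rational(69608962, 23804439)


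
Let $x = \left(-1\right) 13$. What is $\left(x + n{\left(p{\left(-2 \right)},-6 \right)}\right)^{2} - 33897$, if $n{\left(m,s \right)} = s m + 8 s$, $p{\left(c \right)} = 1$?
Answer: $-29408$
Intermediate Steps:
$x = -13$
$n{\left(m,s \right)} = 8 s + m s$ ($n{\left(m,s \right)} = m s + 8 s = 8 s + m s$)
$\left(x + n{\left(p{\left(-2 \right)},-6 \right)}\right)^{2} - 33897 = \left(-13 - 6 \left(8 + 1\right)\right)^{2} - 33897 = \left(-13 - 54\right)^{2} - 33897 = \left(-67\right)^{2} - 33897 = 4489 - 33897 = -29408$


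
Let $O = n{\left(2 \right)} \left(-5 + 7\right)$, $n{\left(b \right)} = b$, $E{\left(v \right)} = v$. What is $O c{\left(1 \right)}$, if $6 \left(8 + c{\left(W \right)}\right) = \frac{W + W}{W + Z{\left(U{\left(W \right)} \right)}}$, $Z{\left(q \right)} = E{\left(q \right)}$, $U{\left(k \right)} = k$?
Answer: $- \frac{94}{3} \approx -31.333$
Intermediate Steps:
$Z{\left(q \right)} = q$
$c{\left(W \right)} = - \frac{47}{6}$ ($c{\left(W \right)} = -8 + \frac{\left(W + W\right) \frac{1}{W + W}}{6} = -8 + \frac{2 W \frac{1}{2 W}}{6} = -8 + \frac{1}{6} \cdot 1 = -8 + \frac{1}{6} = - \frac{47}{6}$)
$O = 4$ ($O = 2 \left(-5 + 7\right) = 2 \cdot 2 = 4$)
$O c{\left(1 \right)} = 4 \left(- \frac{47}{6}\right) = - \frac{94}{3}$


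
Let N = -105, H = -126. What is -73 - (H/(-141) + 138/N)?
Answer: -119393/1645 ≈ -72.579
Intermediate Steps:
-73 - (H/(-141) + 138/N) = -73 - (-126/(-141) + 138/(-105)) = -73 - (-126*(-1/141) + 138*(-1/105)) = -73 - (42/47 - 46/35) = -73 - 1*(-692/1645) = -73 + 692/1645 = -119393/1645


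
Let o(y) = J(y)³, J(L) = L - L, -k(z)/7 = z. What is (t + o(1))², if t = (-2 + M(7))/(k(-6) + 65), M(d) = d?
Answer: 25/11449 ≈ 0.0021836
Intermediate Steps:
k(z) = -7*z
J(L) = 0
t = 5/107 (t = (-2 + 7)/(-7*(-6) + 65) = 5/(42 + 65) = 5/107 ≈ 0.046729)
o(y) = 0 (o(y) = 0³ = 0)
(t + o(1))² = (5/107 + 0)² = (5/107)² = 25/11449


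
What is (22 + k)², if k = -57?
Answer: 1225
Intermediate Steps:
(22 + k)² = (22 - 57)² = (-35)² = 1225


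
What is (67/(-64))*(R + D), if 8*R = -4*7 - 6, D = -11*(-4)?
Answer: -10653/256 ≈ -41.613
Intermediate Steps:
D = 44
R = -17/4 (R = (-4*7 - 6)/8 = (-28 - 6)/8 = (⅛)*(-34) = -17/4 ≈ -4.2500)
(67/(-64))*(R + D) = (67/(-64))*(-17/4 + 44) = (67*(-1/64))*(159/4) = -67/64*159/4 = -10653/256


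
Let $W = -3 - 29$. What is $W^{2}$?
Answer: $1024$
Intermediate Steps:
$W = -32$ ($W = -3 - 29 = -32$)
$W^{2} = \left(-32\right)^{2} = 1024$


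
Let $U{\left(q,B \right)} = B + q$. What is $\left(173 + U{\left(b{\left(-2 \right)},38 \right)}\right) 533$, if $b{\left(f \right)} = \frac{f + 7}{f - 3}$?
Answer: $111930$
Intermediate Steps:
$b{\left(f \right)} = \frac{7 + f}{-3 + f}$
$\left(173 + U{\left(b{\left(-2 \right)},38 \right)}\right) 533 = \left(173 + \left(38 + \frac{7 - 2}{-3 - 2}\right)\right) 533 = \left(173 + \left(38 + \frac{1}{-5} \cdot 5\right)\right) 533 = \left(173 + \left(38 - 1\right)\right) 533 = \left(173 + 37\right) 533 = 210 \cdot 533 = 111930$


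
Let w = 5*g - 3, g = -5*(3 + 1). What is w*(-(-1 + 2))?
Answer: 103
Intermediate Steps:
g = -20 (g = -5*4 = -20)
w = -103 (w = 5*(-20) - 3 = -100 - 3 = -103)
w*(-(-1 + 2)) = -(-103)*(-1 + 2) = -(-103) = -103*(-1) = 103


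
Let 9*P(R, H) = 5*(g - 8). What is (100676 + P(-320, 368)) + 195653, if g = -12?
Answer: 2666861/9 ≈ 2.9632e+5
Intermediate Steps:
P(R, H) = -100/9 (P(R, H) = (5*(-12 - 8))/9 = (5*(-20))/9 = (⅑)*(-100) = -100/9)
(100676 + P(-320, 368)) + 195653 = (100676 - 100/9) + 195653 = 905984/9 + 195653 = 2666861/9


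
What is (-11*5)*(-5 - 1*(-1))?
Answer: 220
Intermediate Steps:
(-11*5)*(-5 - 1*(-1)) = -55*(-5 + 1) = -55*(-4) = 220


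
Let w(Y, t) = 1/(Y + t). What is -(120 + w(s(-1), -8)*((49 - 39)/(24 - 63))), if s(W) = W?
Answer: -42130/351 ≈ -120.03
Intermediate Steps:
-(120 + w(s(-1), -8)*((49 - 39)/(24 - 63))) = -(120 + ((49 - 39)/(24 - 63))/(-1 - 8)) = -(120 + (10/(-39))/(-9)) = -(120 - 10*(-1)/(9*39)) = -(120 - ⅑*(-10/39)) = -(120 + 10/351) = -1*42130/351 = -42130/351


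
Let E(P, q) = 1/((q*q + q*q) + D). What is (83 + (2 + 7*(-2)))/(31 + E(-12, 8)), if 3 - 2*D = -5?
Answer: 9372/4093 ≈ 2.2898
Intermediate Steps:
D = 4 (D = 3/2 - 1/2*(-5) = 3/2 + 5/2 = 4)
E(P, q) = 1/(4 + 2*q**2) (E(P, q) = 1/((q*q + q*q) + 4) = 1/((q**2 + q**2) + 4) = 1/(2*q**2 + 4) = 1/(4 + 2*q**2))
(83 + (2 + 7*(-2)))/(31 + E(-12, 8)) = (83 + (2 + 7*(-2)))/(31 + 1/(2*(2 + 8**2))) = (83 + (2 - 14))/(31 + 1/(2*(2 + 64))) = (83 - 12)/(31 + (1/2)/66) = 71/(31 + (1/2)*(1/66)) = 71/(31 + 1/132) = 71/(4093/132) = (132/4093)*71 = 9372/4093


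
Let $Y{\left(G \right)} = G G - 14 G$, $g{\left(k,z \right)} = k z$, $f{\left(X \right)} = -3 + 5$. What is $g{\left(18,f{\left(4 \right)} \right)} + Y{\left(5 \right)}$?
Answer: $-9$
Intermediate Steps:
$f{\left(X \right)} = 2$
$Y{\left(G \right)} = G^{2} - 14 G$
$g{\left(18,f{\left(4 \right)} \right)} + Y{\left(5 \right)} = 18 \cdot 2 + 5 \left(-14 + 5\right) = 36 + 5 \left(-9\right) = 36 - 45 = -9$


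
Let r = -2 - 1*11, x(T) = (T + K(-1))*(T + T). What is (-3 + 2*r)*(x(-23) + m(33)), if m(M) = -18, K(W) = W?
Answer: -31494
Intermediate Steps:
x(T) = 2*T*(-1 + T) (x(T) = (T - 1)*(T + T) = (-1 + T)*(2*T) = 2*T*(-1 + T))
r = -13 (r = -2 - 11 = -13)
(-3 + 2*r)*(x(-23) + m(33)) = (-3 + 2*(-13))*(2*(-23)*(-1 - 23) - 18) = (-3 - 26)*(2*(-23)*(-24) - 18) = -29*(1104 - 18) = -29*1086 = -31494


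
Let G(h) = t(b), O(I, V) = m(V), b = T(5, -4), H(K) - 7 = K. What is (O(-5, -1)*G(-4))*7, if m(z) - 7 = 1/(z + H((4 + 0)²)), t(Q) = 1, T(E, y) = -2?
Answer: 1085/22 ≈ 49.318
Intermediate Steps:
H(K) = 7 + K
b = -2
m(z) = 7 + 1/(23 + z) (m(z) = 7 + 1/(z + (7 + (4 + 0)²)) = 7 + 1/(z + (7 + 4²)) = 7 + 1/(z + (7 + 16)) = 7 + 1/(z + 23) = 7 + 1/(23 + z))
O(I, V) = (162 + 7*V)/(23 + V)
G(h) = 1
(O(-5, -1)*G(-4))*7 = (((162 + 7*(-1))/(23 - 1))*1)*7 = (((162 - 7)/22)*1)*7 = (((1/22)*155)*1)*7 = ((155/22)*1)*7 = (155/22)*7 = 1085/22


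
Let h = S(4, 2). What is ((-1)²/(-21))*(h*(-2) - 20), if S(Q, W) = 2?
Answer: 8/7 ≈ 1.1429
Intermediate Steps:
h = 2
((-1)²/(-21))*(h*(-2) - 20) = ((-1)²/(-21))*(2*(-2) - 20) = (1*(-1/21))*(-4 - 20) = -1/21*(-24) = 8/7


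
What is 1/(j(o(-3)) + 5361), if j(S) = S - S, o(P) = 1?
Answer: 1/5361 ≈ 0.00018653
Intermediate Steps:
j(S) = 0
1/(j(o(-3)) + 5361) = 1/(0 + 5361) = 1/5361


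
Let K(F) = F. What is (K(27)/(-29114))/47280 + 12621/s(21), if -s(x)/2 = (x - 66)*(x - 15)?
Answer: 96516287143/4129529760 ≈ 23.372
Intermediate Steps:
s(x) = -2*(-66 + x)*(-15 + x) (s(x) = -2*(x - 66)*(x - 15) = -2*(-66 + x)*(-15 + x))
(K(27)/(-29114))/47280 + 12621/s(21) = (27/(-29114))/47280 + 12621/(-1980 - 2*21² + 162*21) = (27*(-1/29114))*(1/47280) + 12621/(-1980 - 2*441 + 3402) = -27/29114*1/47280 + 12621/(-1980 - 882 + 3402) = -9/458836640 + 12621/540 = -9/458836640 + 12621*(1/540) = -9/458836640 + 4207/180 = 96516287143/4129529760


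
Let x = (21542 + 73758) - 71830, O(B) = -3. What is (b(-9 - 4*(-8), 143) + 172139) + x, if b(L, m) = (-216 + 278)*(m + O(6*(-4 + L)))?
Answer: 204289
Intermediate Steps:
b(L, m) = -186 + 62*m (b(L, m) = (-216 + 278)*(m - 3) = 62*(-3 + m) = -186 + 62*m)
x = 23470 (x = 95300 - 71830 = 23470)
(b(-9 - 4*(-8), 143) + 172139) + x = ((-186 + 62*143) + 172139) + 23470 = ((-186 + 8866) + 172139) + 23470 = (8680 + 172139) + 23470 = 180819 + 23470 = 204289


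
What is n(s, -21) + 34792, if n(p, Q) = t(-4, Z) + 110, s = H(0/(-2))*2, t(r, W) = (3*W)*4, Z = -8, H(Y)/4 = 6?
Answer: 34806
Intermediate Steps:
H(Y) = 24 (H(Y) = 4*6 = 24)
t(r, W) = 12*W
s = 48 (s = 24*2 = 48)
n(p, Q) = 14 (n(p, Q) = 12*(-8) + 110 = -96 + 110 = 14)
n(s, -21) + 34792 = 14 + 34792 = 34806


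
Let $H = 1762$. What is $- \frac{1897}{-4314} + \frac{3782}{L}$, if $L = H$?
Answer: $\frac{9829031}{3800634} \approx 2.5862$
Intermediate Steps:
$L = 1762$
$- \frac{1897}{-4314} + \frac{3782}{L} = - \frac{1897}{-4314} + \frac{3782}{1762} = \left(-1897\right) \left(- \frac{1}{4314}\right) + 3782 \cdot \frac{1}{1762} = \frac{1897}{4314} + \frac{1891}{881} = \frac{9829031}{3800634}$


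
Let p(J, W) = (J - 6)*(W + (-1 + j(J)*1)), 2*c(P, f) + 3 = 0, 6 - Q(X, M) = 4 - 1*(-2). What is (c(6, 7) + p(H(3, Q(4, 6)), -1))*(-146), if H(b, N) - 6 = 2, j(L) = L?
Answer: -1533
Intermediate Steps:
Q(X, M) = 0 (Q(X, M) = 6 - (4 - 1*(-2)) = 6 - (4 + 2) = 6 - 1*6 = 6 - 6 = 0)
c(P, f) = -3/2 (c(P, f) = -3/2 + (½)*0 = -3/2 + 0 = -3/2)
H(b, N) = 8 (H(b, N) = 6 + 2 = 8)
p(J, W) = (-6 + J)*(-1 + J + W) (p(J, W) = (J - 6)*(W + (-1 + J*1)) = (-6 + J)*(W + (-1 + J)) = (-6 + J)*(-1 + J + W))
(c(6, 7) + p(H(3, Q(4, 6)), -1))*(-146) = (-3/2 + (6 + 8² - 7*8 - 6*(-1) + 8*(-1)))*(-146) = (-3/2 + (6 + 64 - 56 + 6 - 8))*(-146) = (-3/2 + 12)*(-146) = (21/2)*(-146) = -1533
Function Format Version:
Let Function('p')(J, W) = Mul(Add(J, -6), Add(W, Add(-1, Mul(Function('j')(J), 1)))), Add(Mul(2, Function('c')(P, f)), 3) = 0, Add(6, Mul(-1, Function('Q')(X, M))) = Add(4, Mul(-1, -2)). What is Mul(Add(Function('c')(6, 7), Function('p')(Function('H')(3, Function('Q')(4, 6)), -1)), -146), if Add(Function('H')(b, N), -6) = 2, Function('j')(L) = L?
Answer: -1533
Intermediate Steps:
Function('Q')(X, M) = 0 (Function('Q')(X, M) = Add(6, Mul(-1, Add(4, Mul(-1, -2)))) = Add(6, Mul(-1, Add(4, 2))) = Add(6, Mul(-1, 6)) = Add(6, -6) = 0)
Function('c')(P, f) = Rational(-3, 2) (Function('c')(P, f) = Add(Rational(-3, 2), Mul(Rational(1, 2), 0)) = Add(Rational(-3, 2), 0) = Rational(-3, 2))
Function('H')(b, N) = 8 (Function('H')(b, N) = Add(6, 2) = 8)
Function('p')(J, W) = Mul(Add(-6, J), Add(-1, J, W)) (Function('p')(J, W) = Mul(Add(J, -6), Add(W, Add(-1, Mul(J, 1)))) = Mul(Add(-6, J), Add(W, Add(-1, J))) = Mul(Add(-6, J), Add(-1, J, W)))
Mul(Add(Function('c')(6, 7), Function('p')(Function('H')(3, Function('Q')(4, 6)), -1)), -146) = Mul(Add(Rational(-3, 2), Add(6, Pow(8, 2), Mul(-7, 8), Mul(-6, -1), Mul(8, -1))), -146) = Mul(Add(Rational(-3, 2), Add(6, 64, -56, 6, -8)), -146) = Mul(Add(Rational(-3, 2), 12), -146) = Mul(Rational(21, 2), -146) = -1533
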